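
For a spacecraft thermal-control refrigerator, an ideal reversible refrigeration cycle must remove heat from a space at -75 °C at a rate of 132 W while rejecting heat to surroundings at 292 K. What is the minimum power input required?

T_C = -75 °C → -75 + 273.15 = 198.15 K.
For a reversible refrigerator, COP_R = T_C/(T_H − T_C) = 198.15/93.85 = 2.1113.
W = Q_C/COP_R = 132/2.1113 = 62.5 W.

Ẇ_in ≈ 62.5 W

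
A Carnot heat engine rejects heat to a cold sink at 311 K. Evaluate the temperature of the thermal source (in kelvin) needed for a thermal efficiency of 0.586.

From η = 1 − T_C/T_H, solving for T_H gives T_H = T_C/(1 − η) = 311.00/(1 − 0.586) = 751 K.

T_H ≈ 751 K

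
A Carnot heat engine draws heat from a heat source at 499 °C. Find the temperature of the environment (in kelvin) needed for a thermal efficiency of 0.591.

T_C ≈ 316 K

T_H = 499 °C → 499 + 273.15 = 772.15 K.
From η = 1 − T_C/T_H, T_C = T_H·(1 − η) = 772.15 × (1 − 0.591) = 316 K.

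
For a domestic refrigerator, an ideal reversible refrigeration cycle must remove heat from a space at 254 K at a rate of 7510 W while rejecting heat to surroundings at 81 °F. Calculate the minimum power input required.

Ẇ_in ≈ 1370 W

T_H = 81 °F → (81 − 32) × 5/9 = 27.22 °C = 300.37 K.
The reversible coefficient of performance is COP_R = T_C/(T_H − T_C) = 254.00/46.37 = 5.4774.
W = Q_C/COP_R = 7510/5.4774 = 1370 W.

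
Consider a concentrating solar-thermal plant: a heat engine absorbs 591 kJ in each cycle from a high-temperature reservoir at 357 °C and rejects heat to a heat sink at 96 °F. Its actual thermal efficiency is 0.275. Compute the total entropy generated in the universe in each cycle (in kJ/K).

T_H = 357 °C → 357 + 273.15 = 630.15 K.
T_C = 96 °F → (96 − 32) × 5/9 = 35.56 °C = 308.71 K.
W = η·Q_H = 0.275 × 591 = 162.5 kJ, so Q_C = Q_H − W = 428.5 kJ.
Entropy balance on the reservoirs: −Q_H/T_H = -0.9379 kJ/K, +Q_C/T_C = 1.388 kJ/K.
ΔS_univ = −Q_H/T_H + Q_C/T_C = 0.450 kJ/K (> 0, since η = 0.275 < η_Carnot = 0.510).

ΔS_univ ≈ 0.450 kJ/K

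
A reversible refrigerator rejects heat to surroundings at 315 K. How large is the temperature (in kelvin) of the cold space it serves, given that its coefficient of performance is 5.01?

T_C ≈ 262.6 K

COP_R = T_C/(T_H − T_C) ⇒ T_C = T_H·COP_R/(1 + COP_R) = 315.00 × 5.01/(1 + 5.01) = 262.6 K.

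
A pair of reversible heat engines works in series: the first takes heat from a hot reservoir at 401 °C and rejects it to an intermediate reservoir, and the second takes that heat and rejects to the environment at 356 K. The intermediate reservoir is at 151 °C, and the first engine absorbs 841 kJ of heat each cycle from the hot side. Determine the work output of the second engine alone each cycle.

W₂ ≈ 85.0 kJ

T_H = 401 °C → 401 + 273.15 = 674.15 K.
T_m = 151 °C → 151 + 273.15 = 424.15 K.
Heat entering the second stage: Q_m = Q_H·(T_m/T_H) = 841 × 424.15/674.15 = 529 kJ.
Second-stage efficiency η₂ = 1 − T_C/T_m = 1 − 356.00/424.15 = 0.1607, so W₂ = η₂·Q_m = 85.0 kJ.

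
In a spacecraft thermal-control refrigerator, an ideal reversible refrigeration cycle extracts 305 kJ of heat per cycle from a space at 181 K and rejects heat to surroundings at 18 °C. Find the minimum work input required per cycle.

T_H = 18 °C → 18 + 273.15 = 291.15 K.
For a reversible refrigerator, COP_R = T_C/(T_H − T_C) = 181.00/110.15 = 1.6432.
W = Q_C/COP_R = 305/1.6432 = 185.6 kJ.

W_in ≈ 185.6 kJ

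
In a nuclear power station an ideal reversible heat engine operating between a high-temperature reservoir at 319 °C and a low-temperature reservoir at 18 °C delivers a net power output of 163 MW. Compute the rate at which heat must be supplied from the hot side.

T_H = 319 °C → 319 + 273.15 = 592.15 K.
T_C = 18 °C → 18 + 273.15 = 291.15 K.
Carnot efficiency: η = 1 − T_C/T_H = 1 − 291.15/592.15 = 0.5083.
Q_H = W/η = 163/0.5083 = 320.7 MW.

Q̇_H ≈ 320.7 MW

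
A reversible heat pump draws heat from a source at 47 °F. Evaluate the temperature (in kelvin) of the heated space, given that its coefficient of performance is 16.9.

T_H ≈ 299 K

T_C = 47 °F → (47 − 32) × 5/9 = 8.33 °C = 281.48 K.
COP_HP = T_H/(T_H − T_C) ⇒ T_H = T_C·COP_HP/(COP_HP − 1) = 281.48 × 16.9/(16.9 − 1) = 299 K.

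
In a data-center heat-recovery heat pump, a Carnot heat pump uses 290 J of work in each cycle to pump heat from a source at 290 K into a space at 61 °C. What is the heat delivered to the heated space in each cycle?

Q_H ≈ 2195 J

T_H = 61 °C → 61 + 273.15 = 334.15 K.
For a reversible heat pump, COP_HP = T_H/(T_H − T_C) = 334.15/44.15 = 7.5685.
Q_H = COP_HP · W = 7.5685 × 290 = 2195 J.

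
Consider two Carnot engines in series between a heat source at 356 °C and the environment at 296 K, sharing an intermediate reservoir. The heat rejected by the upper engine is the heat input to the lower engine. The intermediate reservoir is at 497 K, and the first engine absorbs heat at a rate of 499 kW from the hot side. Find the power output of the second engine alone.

Ẇ₂ ≈ 159 kW

T_H = 356 °C → 356 + 273.15 = 629.15 K.
Heat entering the second stage: Q_m = Q_H·(T_m/T_H) = 499 × 497.00/629.15 = 394 kW.
Second-stage efficiency η₂ = 1 − T_C/T_m = 1 − 296.00/497.00 = 0.4044, so W₂ = η₂·Q_m = 159 kW.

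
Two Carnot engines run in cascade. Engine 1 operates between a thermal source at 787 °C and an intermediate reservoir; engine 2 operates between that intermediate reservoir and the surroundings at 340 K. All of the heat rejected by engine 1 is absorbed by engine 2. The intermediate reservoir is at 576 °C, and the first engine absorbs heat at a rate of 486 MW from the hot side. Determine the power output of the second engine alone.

T_H = 787 °C → 787 + 273.15 = 1060.15 K.
T_m = 576 °C → 576 + 273.15 = 849.15 K.
Heat entering the second stage: Q_m = Q_H·(T_m/T_H) = 486 × 849.15/1060.15 = 389 MW.
Second-stage efficiency η₂ = 1 − T_C/T_m = 1 − 340.00/849.15 = 0.5996, so W₂ = η₂·Q_m = 233 MW.

Ẇ₂ ≈ 233 MW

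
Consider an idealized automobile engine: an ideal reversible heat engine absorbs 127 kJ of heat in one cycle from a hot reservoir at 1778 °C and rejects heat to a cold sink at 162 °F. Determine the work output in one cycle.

T_H = 1778 °C → 1778 + 273.15 = 2051.15 K.
T_C = 162 °F → (162 − 32) × 5/9 = 72.22 °C = 345.37 K.
The Carnot efficiency is η = 1 − T_C/T_H = 1 − 345.37/2051.15 = 0.8316.
W = η·Q_H = 0.8316 × 127 = 106 kJ.

W ≈ 106 kJ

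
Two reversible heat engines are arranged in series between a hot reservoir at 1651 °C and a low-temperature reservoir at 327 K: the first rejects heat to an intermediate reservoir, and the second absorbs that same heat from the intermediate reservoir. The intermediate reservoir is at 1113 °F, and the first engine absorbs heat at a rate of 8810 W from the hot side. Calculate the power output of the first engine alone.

Ẇ₁ ≈ 4810 W

T_H = 1651 °C → 1651 + 273.15 = 1924.15 K.
T_m = 1113 °F → (1113 − 32) × 5/9 = 600.56 °C = 873.71 K.
First-stage efficiency η₁ = 1 − T_m/T_H = 1 − 873.71/1924.15 = 0.5459.
W₁ = η₁·Q_H = 0.5459 × 8810 = 4810 W.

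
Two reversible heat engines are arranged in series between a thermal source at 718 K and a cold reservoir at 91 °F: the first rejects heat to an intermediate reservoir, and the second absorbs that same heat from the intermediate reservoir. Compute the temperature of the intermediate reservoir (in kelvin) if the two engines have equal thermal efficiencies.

T_m ≈ 469 K

T_C = 91 °F → (91 − 32) × 5/9 = 32.78 °C = 305.93 K.
Equal efficiencies require 1 − T_m/T_H = 1 − T_C/T_m, i.e. T_m/T_H = T_C/T_m, so T_m = √(T_H·T_C) = √(718.00 × 305.93) = 469 K.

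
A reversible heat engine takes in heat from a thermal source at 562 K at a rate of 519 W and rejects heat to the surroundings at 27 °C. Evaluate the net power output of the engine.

Ẇ ≈ 242 W

T_C = 27 °C → 27 + 273.15 = 300.15 K.
Carnot efficiency: η = 1 − T_C/T_H = 1 − 300.15/562.00 = 0.4659.
W = η·Q_H = 0.4659 × 519 = 242 W.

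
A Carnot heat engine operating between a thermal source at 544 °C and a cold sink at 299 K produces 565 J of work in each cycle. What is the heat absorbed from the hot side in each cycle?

T_H = 544 °C → 544 + 273.15 = 817.15 K.
The Carnot efficiency is η = 1 − T_C/T_H = 1 − 299.00/817.15 = 0.6341.
Q_H = W/η = 565/0.6341 = 891 J.

Q_H ≈ 891 J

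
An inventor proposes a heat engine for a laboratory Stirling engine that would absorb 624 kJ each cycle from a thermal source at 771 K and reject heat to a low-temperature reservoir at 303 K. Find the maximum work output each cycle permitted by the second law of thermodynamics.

W_max ≈ 379 kJ

The second-law ceiling is the Carnot efficiency, η_max = 1 − T_C/T_H = 1 − 303.00/771.00 = 0.6070.
W_max = η_max · Q_H = 0.6070 × 624 = 379 kJ.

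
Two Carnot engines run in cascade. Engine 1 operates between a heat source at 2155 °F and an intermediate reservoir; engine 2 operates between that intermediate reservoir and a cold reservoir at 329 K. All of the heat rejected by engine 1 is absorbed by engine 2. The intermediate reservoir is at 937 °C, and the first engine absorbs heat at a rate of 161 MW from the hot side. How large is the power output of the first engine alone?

Ẇ₁ ≈ 26.87 MW

T_H = 2155 °F → (2155 − 32) × 5/9 = 1179.44 °C = 1452.59 K.
T_m = 937 °C → 937 + 273.15 = 1210.15 K.
First-stage efficiency η₁ = 1 − T_m/T_H = 1 − 1210.15/1452.59 = 0.1669.
W₁ = η₁·Q_H = 0.1669 × 161 = 26.87 MW.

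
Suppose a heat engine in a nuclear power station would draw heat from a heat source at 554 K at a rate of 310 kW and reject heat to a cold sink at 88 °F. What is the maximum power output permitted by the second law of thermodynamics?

Ẇ_max ≈ 140 kW

T_C = 88 °F → (88 − 32) × 5/9 = 31.11 °C = 304.26 K.
No engine can exceed the Carnot limit: η_max = 1 − T_C/T_H = 1 − 304.26/554.00 = 0.4508.
W_max = η_max · Q_H = 0.4508 × 310 = 140 kW.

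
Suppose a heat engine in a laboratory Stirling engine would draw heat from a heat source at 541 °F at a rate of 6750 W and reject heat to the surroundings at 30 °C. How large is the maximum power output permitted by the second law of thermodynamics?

T_H = 541 °F → (541 − 32) × 5/9 = 282.78 °C = 555.93 K.
T_C = 30 °C → 30 + 273.15 = 303.15 K.
The upper bound on efficiency is η_max = 1 − T_C/T_H = 1 − 303.15/555.93 = 0.4547.
W_max = η_max · Q_H = 0.4547 × 6750 = 3069 W.

Ẇ_max ≈ 3069 W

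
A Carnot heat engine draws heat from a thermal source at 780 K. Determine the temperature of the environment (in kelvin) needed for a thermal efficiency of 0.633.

T_C ≈ 286 K

From η = 1 − T_C/T_H, T_C = T_H·(1 − η) = 780.00 × (1 − 0.633) = 286 K.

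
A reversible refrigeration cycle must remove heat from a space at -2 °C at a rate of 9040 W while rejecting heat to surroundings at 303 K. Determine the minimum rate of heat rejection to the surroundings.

T_C = -2 °C → -2 + 273.15 = 271.15 K.
For a reversible cycle Q_H/Q_C = T_H/T_C, so Q_H = Q_C·T_H/T_C = 9040 × 303.00/271.15 = 10100 W.

Q̇_H ≈ 10100 W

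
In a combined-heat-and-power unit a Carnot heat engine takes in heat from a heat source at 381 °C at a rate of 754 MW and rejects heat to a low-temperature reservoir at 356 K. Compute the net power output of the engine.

Ẇ ≈ 344 MW

T_H = 381 °C → 381 + 273.15 = 654.15 K.
Carnot efficiency: η = 1 − T_C/T_H = 1 − 356.00/654.15 = 0.4558.
W = η·Q_H = 0.4558 × 754 = 344 MW.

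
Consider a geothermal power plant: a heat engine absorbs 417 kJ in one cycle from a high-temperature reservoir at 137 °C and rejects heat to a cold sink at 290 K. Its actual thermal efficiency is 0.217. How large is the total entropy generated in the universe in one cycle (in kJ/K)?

T_H = 137 °C → 137 + 273.15 = 410.15 K.
W = η·Q_H = 0.217 × 417 = 90.49 kJ, so Q_C = Q_H − W = 326.5 kJ.
Entropy balance on the reservoirs: −Q_H/T_H = -1.017 kJ/K, +Q_C/T_C = 1.126 kJ/K.
ΔS_univ = −Q_H/T_H + Q_C/T_C = 0.109 kJ/K (> 0, since η = 0.217 < η_Carnot = 0.293).

ΔS_univ ≈ 0.109 kJ/K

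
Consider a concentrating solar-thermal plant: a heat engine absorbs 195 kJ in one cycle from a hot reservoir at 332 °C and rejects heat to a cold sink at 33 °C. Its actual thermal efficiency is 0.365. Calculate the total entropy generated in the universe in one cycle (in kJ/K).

T_H = 332 °C → 332 + 273.15 = 605.15 K.
T_C = 33 °C → 33 + 273.15 = 306.15 K.
W = η·Q_H = 0.365 × 195 = 71.17 kJ, so Q_C = Q_H − W = 123.8 kJ.
Entropy balance on the reservoirs: −Q_H/T_H = -0.3222 kJ/K, +Q_C/T_C = 0.4045 kJ/K.
ΔS_univ = −Q_H/T_H + Q_C/T_C = 0.0822 kJ/K (> 0, since η = 0.365 < η_Carnot = 0.494).

ΔS_univ ≈ 0.0822 kJ/K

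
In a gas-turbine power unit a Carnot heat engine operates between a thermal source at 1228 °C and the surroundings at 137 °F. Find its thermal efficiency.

η ≈ 0.7792

T_H = 1228 °C → 1228 + 273.15 = 1501.15 K.
T_C = 137 °F → (137 − 32) × 5/9 = 58.33 °C = 331.48 K.
Carnot efficiency: η = 1 − T_C/T_H = 1 − 331.48/1501.15 = 0.7792.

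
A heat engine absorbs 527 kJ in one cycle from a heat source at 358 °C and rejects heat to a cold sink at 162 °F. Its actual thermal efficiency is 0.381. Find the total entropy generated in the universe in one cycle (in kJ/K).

ΔS_univ ≈ 0.110 kJ/K

T_H = 358 °C → 358 + 273.15 = 631.15 K.
T_C = 162 °F → (162 − 32) × 5/9 = 72.22 °C = 345.37 K.
W = η·Q_H = 0.381 × 527 = 200.8 kJ, so Q_C = Q_H − W = 326.2 kJ.
Entropy balance on the reservoirs: −Q_H/T_H = -0.8350 kJ/K, +Q_C/T_C = 0.9445 kJ/K.
ΔS_univ = −Q_H/T_H + Q_C/T_C = 0.110 kJ/K (> 0, since η = 0.381 < η_Carnot = 0.453).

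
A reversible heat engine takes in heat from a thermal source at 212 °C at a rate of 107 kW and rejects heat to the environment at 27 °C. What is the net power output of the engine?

T_H = 212 °C → 212 + 273.15 = 485.15 K.
T_C = 27 °C → 27 + 273.15 = 300.15 K.
Since the cycle is reversible, η = 1 − T_C/T_H = 1 − 300.15/485.15 = 0.3813.
W = η·Q_H = 0.3813 × 107 = 40.8 kW.

Ẇ ≈ 40.8 kW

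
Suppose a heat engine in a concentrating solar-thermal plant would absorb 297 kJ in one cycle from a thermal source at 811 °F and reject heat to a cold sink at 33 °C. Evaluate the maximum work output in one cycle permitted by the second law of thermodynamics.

W_max ≈ 168 kJ

T_H = 811 °F → (811 − 32) × 5/9 = 432.78 °C = 705.93 K.
T_C = 33 °C → 33 + 273.15 = 306.15 K.
By the Carnot theorem, η_max = 1 − T_C/T_H = 1 − 306.15/705.93 = 0.5663.
W_max = η_max · Q_H = 0.5663 × 297 = 168 kJ.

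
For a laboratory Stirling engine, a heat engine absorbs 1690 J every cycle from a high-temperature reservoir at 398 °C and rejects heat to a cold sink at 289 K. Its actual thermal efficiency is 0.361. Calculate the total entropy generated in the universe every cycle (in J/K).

T_H = 398 °C → 398 + 273.15 = 671.15 K.
W = η·Q_H = 0.361 × 1690 = 610.1 J, so Q_C = Q_H − W = 1080 J.
Reservoir entropy changes: ΔS_H = −Q_H/T_H = −1690/671.15 = -2.518 J/K and ΔS_C = +Q_C/T_C = 1080/289.00 = 3.737 J/K.
ΔS_univ = −Q_H/T_H + Q_C/T_C = 1.22 J/K (> 0, since η = 0.361 < η_Carnot = 0.569).

ΔS_univ ≈ 1.22 J/K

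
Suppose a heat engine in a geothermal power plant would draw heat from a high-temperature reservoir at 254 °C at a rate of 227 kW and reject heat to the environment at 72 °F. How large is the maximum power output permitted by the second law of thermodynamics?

Ẇ_max ≈ 99.8 kW

T_H = 254 °C → 254 + 273.15 = 527.15 K.
T_C = 72 °F → (72 − 32) × 5/9 = 22.22 °C = 295.37 K.
The second-law ceiling is the Carnot efficiency, η_max = 1 − T_C/T_H = 1 − 295.37/527.15 = 0.4397.
W_max = η_max · Q_H = 0.4397 × 227 = 99.8 kW.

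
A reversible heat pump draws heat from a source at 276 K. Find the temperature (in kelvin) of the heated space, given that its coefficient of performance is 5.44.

T_H ≈ 338.2 K

COP_HP = T_H/(T_H − T_C) ⇒ T_H = T_C·COP_HP/(COP_HP − 1) = 276.00 × 5.44/(5.44 − 1) = 338.2 K.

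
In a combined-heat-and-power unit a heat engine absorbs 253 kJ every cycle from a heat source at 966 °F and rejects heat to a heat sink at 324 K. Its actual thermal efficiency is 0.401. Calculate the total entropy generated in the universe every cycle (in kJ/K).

T_H = 966 °F → (966 − 32) × 5/9 = 518.89 °C = 792.04 K.
W = η·Q_H = 0.401 × 253 = 101.5 kJ, so Q_C = Q_H − W = 151.5 kJ.
Entropy balance on the reservoirs: −Q_H/T_H = -0.3194 kJ/K, +Q_C/T_C = 0.4677 kJ/K.
ΔS_univ = −Q_H/T_H + Q_C/T_C = 0.148 kJ/K (> 0, since η = 0.401 < η_Carnot = 0.591).

ΔS_univ ≈ 0.148 kJ/K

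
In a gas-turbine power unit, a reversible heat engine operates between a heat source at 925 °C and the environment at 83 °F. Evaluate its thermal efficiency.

η ≈ 0.7484

T_H = 925 °C → 925 + 273.15 = 1198.15 K.
T_C = 83 °F → (83 − 32) × 5/9 = 28.33 °C = 301.48 K.
Carnot efficiency: η = 1 − T_C/T_H = 1 − 301.48/1198.15 = 0.7484.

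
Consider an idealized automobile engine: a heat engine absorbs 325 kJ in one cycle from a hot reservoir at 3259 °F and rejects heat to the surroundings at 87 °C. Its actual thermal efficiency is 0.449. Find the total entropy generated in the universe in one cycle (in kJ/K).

T_H = 3259 °F → (3259 − 32) × 5/9 = 1792.78 °C = 2065.93 K.
T_C = 87 °C → 87 + 273.15 = 360.15 K.
W = η·Q_H = 0.449 × 325 = 145.9 kJ, so Q_C = Q_H − W = 179.1 kJ.
Entropy balance on the reservoirs: −Q_H/T_H = -0.1573 kJ/K, +Q_C/T_C = 0.4972 kJ/K.
ΔS_univ = −Q_H/T_H + Q_C/T_C = 0.3399 kJ/K (> 0, since η = 0.449 < η_Carnot = 0.826).

ΔS_univ ≈ 0.3399 kJ/K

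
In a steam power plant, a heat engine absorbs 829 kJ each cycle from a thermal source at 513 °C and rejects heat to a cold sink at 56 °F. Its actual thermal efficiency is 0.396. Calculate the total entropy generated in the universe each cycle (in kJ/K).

T_H = 513 °C → 513 + 273.15 = 786.15 K.
T_C = 56 °F → (56 − 32) × 5/9 = 13.33 °C = 286.48 K.
W = η·Q_H = 0.396 × 829 = 328.3 kJ, so Q_C = Q_H − W = 500.7 kJ.
The hot reservoir loses entropy Q_H/T_H = 829/786.15 = 1.055 kJ/K; the cold reservoir gains Q_C/T_C = 500.7/286.48 = 1.748 kJ/K.
ΔS_univ = −Q_H/T_H + Q_C/T_C = 0.6933 kJ/K (> 0, since η = 0.396 < η_Carnot = 0.636).

ΔS_univ ≈ 0.6933 kJ/K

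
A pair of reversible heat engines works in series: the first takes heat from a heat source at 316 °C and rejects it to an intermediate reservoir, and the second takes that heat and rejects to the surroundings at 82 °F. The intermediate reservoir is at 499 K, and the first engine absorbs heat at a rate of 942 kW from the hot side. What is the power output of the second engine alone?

T_H = 316 °C → 316 + 273.15 = 589.15 K.
T_C = 82 °F → (82 − 32) × 5/9 = 27.78 °C = 300.93 K.
Heat entering the second stage: Q_m = Q_H·(T_m/T_H) = 942 × 499.00/589.15 = 798 kW.
Second-stage efficiency η₂ = 1 − T_C/T_m = 1 − 300.93/499.00 = 0.3969, so W₂ = η₂·Q_m = 317 kW.

Ẇ₂ ≈ 317 kW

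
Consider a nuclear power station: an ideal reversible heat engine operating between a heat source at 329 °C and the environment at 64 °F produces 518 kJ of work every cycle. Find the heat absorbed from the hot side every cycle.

T_H = 329 °C → 329 + 273.15 = 602.15 K.
T_C = 64 °F → (64 − 32) × 5/9 = 17.78 °C = 290.93 K.
For a reversible engine, η = 1 − T_C/T_H = 1 − 290.93/602.15 = 0.5169.
Q_H = W/η = 518/0.5169 = 1000 kJ.

Q_H ≈ 1000 kJ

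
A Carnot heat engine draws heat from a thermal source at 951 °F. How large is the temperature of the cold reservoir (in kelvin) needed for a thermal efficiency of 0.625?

T_H = 951 °F → (951 − 32) × 5/9 = 510.56 °C = 783.71 K.
From η = 1 − T_C/T_H, T_C = T_H·(1 − η) = 783.71 × (1 − 0.625) = 293.9 K.

T_C ≈ 293.9 K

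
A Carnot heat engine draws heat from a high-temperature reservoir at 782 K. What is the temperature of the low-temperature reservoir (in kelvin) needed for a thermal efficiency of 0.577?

From η = 1 − T_C/T_H, T_C = T_H·(1 − η) = 782.00 × (1 − 0.577) = 331 K.

T_C ≈ 331 K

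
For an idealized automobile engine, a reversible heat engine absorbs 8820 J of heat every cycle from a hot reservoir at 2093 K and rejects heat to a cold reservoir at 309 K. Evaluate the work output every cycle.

Since the cycle is reversible, η = 1 − T_C/T_H = 1 − 309.00/2093.00 = 0.8524.
W = η·Q_H = 0.8524 × 8820 = 7520 J.

W ≈ 7520 J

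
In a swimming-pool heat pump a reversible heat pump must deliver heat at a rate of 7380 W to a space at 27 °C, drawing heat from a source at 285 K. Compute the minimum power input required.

Ẇ_in ≈ 372.5 W

T_H = 27 °C → 27 + 273.15 = 300.15 K.
The Carnot heat-pump COP is COP_HP = T_H/(T_H − T_C) = 300.15/15.15 = 19.8119.
W = Q_H/COP_HP = 7380/19.8119 = 372.5 W.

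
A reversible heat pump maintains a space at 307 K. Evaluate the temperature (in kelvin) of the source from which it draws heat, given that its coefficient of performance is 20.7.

T_C ≈ 292 K

COP_HP = T_H/(T_H − T_C) ⇒ T_C = T_H·(COP_HP − 1)/COP_HP = 307.00 × (20.7 − 1)/20.7 = 292 K.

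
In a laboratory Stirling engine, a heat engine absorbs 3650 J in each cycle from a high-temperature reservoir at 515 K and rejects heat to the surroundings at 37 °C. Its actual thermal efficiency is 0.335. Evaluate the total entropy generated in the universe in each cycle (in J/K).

ΔS_univ ≈ 0.7387 J/K

T_C = 37 °C → 37 + 273.15 = 310.15 K.
W = η·Q_H = 0.335 × 3650 = 1223 J, so Q_C = Q_H − W = 2427 J.
The hot reservoir loses entropy Q_H/T_H = 3650/515.00 = 7.087 J/K; the cold reservoir gains Q_C/T_C = 2427/310.15 = 7.826 J/K.
ΔS_univ = −Q_H/T_H + Q_C/T_C = 0.7387 J/K (> 0, since η = 0.335 < η_Carnot = 0.398).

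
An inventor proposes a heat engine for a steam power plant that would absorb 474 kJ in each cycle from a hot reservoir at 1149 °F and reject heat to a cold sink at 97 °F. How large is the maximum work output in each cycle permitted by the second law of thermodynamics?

T_H = 1149 °F → (1149 − 32) × 5/9 = 620.56 °C = 893.71 K.
T_C = 97 °F → (97 − 32) × 5/9 = 36.11 °C = 309.26 K.
The upper bound on efficiency is η_max = 1 − T_C/T_H = 1 − 309.26/893.71 = 0.6540.
W_max = η_max · Q_H = 0.6540 × 474 = 310 kJ.

W_max ≈ 310 kJ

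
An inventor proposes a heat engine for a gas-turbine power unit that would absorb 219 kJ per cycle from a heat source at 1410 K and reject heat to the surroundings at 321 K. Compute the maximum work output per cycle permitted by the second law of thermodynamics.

W_max ≈ 169.1 kJ

By the Carnot theorem, η_max = 1 − T_C/T_H = 1 − 321.00/1410.00 = 0.7723.
W_max = η_max · Q_H = 0.7723 × 219 = 169.1 kJ.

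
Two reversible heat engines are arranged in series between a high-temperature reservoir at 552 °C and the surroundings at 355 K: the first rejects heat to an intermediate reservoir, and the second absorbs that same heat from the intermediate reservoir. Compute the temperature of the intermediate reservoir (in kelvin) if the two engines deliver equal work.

T_H = 552 °C → 552 + 273.15 = 825.15 K.
For reversible stages Q_m = Q_H·(T_m/T_H). Setting W₁ = Q_H(1 − T_m/T_H) equal to W₂ = Q_m(1 − T_C/T_m) = Q_H·(T_m − T_C)/T_H gives T_H − T_m = T_m − T_C, so T_m = (T_H + T_C)/2 = (825.15 + 355.00)/2 = 590 K.

T_m ≈ 590 K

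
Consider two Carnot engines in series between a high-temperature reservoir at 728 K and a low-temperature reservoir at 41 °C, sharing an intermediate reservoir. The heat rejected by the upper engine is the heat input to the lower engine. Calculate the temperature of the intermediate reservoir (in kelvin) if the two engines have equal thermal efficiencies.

T_C = 41 °C → 41 + 273.15 = 314.15 K.
Equal efficiencies require 1 − T_m/T_H = 1 − T_C/T_m, i.e. T_m/T_H = T_C/T_m, so T_m = √(T_H·T_C) = √(728.00 × 314.15) = 478 K.

T_m ≈ 478 K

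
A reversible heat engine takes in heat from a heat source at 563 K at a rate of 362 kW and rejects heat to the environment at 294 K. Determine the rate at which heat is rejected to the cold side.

Carnot efficiency: η = 1 − T_C/T_H = 1 − 294.00/563.00 = 0.4778.
For a reversible cycle Q_C/Q_H = T_C/T_H, so Q_C = 362 × 294.00/563.00 = 189.0 kW.

Q̇_C ≈ 189.0 kW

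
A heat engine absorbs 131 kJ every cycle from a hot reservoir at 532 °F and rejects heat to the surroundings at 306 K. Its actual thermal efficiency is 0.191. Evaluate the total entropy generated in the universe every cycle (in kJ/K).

T_H = 532 °F → (532 − 32) × 5/9 = 277.78 °C = 550.93 K.
W = η·Q_H = 0.191 × 131 = 25.02 kJ, so Q_C = Q_H − W = 106.0 kJ.
The hot reservoir loses entropy Q_H/T_H = 131/550.93 = 0.2378 kJ/K; the cold reservoir gains Q_C/T_C = 106.0/306.00 = 0.3463 kJ/K.
ΔS_univ = −Q_H/T_H + Q_C/T_C = 0.1086 kJ/K (> 0, since η = 0.191 < η_Carnot = 0.445).

ΔS_univ ≈ 0.1086 kJ/K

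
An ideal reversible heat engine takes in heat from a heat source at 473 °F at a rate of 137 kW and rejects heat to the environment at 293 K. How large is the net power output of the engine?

Ẇ ≈ 59.5 kW

T_H = 473 °F → (473 − 32) × 5/9 = 245.00 °C = 518.15 K.
Carnot efficiency: η = 1 − T_C/T_H = 1 − 293.00/518.15 = 0.4345.
W = η·Q_H = 0.4345 × 137 = 59.5 kW.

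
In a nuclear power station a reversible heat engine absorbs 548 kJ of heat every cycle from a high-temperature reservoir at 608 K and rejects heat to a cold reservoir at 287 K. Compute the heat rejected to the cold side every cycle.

The Carnot efficiency is η = 1 − T_C/T_H = 1 − 287.00/608.00 = 0.5280.
For a reversible cycle Q_C/Q_H = T_C/T_H, so Q_C = 548 × 287.00/608.00 = 258.7 kJ.

Q_C ≈ 258.7 kJ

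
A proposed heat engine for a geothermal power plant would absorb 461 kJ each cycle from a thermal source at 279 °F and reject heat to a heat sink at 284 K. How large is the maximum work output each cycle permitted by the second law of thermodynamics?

W_max ≈ 142 kJ

T_H = 279 °F → (279 − 32) × 5/9 = 137.22 °C = 410.37 K.
The upper bound on efficiency is η_max = 1 − T_C/T_H = 1 − 284.00/410.37 = 0.3079.
W_max = η_max · Q_H = 0.3079 × 461 = 142 kJ.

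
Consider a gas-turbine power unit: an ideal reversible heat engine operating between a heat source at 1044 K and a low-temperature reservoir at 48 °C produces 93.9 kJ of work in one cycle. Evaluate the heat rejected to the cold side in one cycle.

Q_C ≈ 41.7 kJ

T_C = 48 °C → 48 + 273.15 = 321.15 K.
Since the cycle is reversible, η = 1 − T_C/T_H = 1 − 321.15/1044.00 = 0.6924.
Since Q_C/Q_H = T_C/T_H and Q_H = W/η, Q_C = W·T_C/(T_H − T_C) = 93.9 × 321.15/722.85 = 41.7 kJ.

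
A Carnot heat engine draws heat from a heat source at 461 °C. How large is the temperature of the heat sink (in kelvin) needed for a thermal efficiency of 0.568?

T_C ≈ 317 K

T_H = 461 °C → 461 + 273.15 = 734.15 K.
From η = 1 − T_C/T_H, T_C = T_H·(1 − η) = 734.15 × (1 − 0.568) = 317 K.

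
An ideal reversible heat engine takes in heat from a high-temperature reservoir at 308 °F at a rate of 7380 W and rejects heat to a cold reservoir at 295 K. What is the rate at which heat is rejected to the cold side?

Q̇_C ≈ 5105 W

T_H = 308 °F → (308 − 32) × 5/9 = 153.33 °C = 426.48 K.
Carnot efficiency: η = 1 − T_C/T_H = 1 − 295.00/426.48 = 0.3083.
For a reversible cycle Q_C/Q_H = T_C/T_H, so Q_C = 7380 × 295.00/426.48 = 5105 W.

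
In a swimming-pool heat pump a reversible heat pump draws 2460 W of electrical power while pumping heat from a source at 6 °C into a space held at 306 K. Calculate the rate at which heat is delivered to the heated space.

Q̇_H ≈ 28000 W

T_C = 6 °C → 6 + 273.15 = 279.15 K.
The Carnot heat-pump COP is COP_HP = T_H/(T_H − T_C) = 306.00/26.85 = 11.3966.
Q_H = COP_HP · W = 11.3966 × 2460 = 28000 W.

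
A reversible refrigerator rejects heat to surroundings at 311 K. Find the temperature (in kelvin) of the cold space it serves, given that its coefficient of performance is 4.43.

T_C ≈ 253.7 K

COP_R = T_C/(T_H − T_C) ⇒ T_C = T_H·COP_R/(1 + COP_R) = 311.00 × 4.43/(1 + 4.43) = 253.7 K.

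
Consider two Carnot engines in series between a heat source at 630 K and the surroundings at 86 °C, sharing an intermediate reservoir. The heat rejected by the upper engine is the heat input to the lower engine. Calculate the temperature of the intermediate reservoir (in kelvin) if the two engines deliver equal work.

T_m ≈ 495 K

T_C = 86 °C → 86 + 273.15 = 359.15 K.
For reversible stages Q_m = Q_H·(T_m/T_H). Setting W₁ = Q_H(1 − T_m/T_H) equal to W₂ = Q_m(1 − T_C/T_m) = Q_H·(T_m − T_C)/T_H gives T_H − T_m = T_m − T_C, so T_m = (T_H + T_C)/2 = (630.00 + 359.15)/2 = 495 K.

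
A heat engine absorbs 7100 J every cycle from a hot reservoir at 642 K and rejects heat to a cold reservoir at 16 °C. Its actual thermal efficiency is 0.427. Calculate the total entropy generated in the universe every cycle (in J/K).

ΔS_univ ≈ 3.01 J/K

T_C = 16 °C → 16 + 273.15 = 289.15 K.
W = η·Q_H = 0.427 × 7100 = 3032 J, so Q_C = Q_H − W = 4068 J.
Entropy balance on the reservoirs: −Q_H/T_H = -11.06 J/K, +Q_C/T_C = 14.07 J/K.
ΔS_univ = −Q_H/T_H + Q_C/T_C = 3.01 J/K (> 0, since η = 0.427 < η_Carnot = 0.550).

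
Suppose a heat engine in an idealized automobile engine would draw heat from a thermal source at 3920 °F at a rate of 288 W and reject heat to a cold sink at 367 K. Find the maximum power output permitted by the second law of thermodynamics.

T_H = 3920 °F → (3920 − 32) × 5/9 = 2160.00 °C = 2433.15 K.
No engine can exceed the Carnot limit: η_max = 1 − T_C/T_H = 1 − 367.00/2433.15 = 0.8492.
W_max = η_max · Q_H = 0.8492 × 288 = 244.6 W.

Ẇ_max ≈ 244.6 W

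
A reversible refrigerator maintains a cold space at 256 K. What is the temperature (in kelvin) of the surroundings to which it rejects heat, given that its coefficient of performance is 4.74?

COP_R = T_C/(T_H − T_C) ⇒ T_H = T_C·(1 + 1/COP_R) = 256.00 × (1 + 1/4.74) = 310 K.

T_H ≈ 310 K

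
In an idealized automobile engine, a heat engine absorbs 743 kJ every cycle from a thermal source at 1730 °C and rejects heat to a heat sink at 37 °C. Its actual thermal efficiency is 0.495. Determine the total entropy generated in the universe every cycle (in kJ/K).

ΔS_univ ≈ 0.8389 kJ/K

T_H = 1730 °C → 1730 + 273.15 = 2003.15 K.
T_C = 37 °C → 37 + 273.15 = 310.15 K.
W = η·Q_H = 0.495 × 743 = 367.8 kJ, so Q_C = Q_H − W = 375.2 kJ.
Reservoir entropy changes: ΔS_H = −Q_H/T_H = −743/2003.15 = -0.3709 kJ/K and ΔS_C = +Q_C/T_C = 375.2/310.15 = 1.210 kJ/K.
ΔS_univ = −Q_H/T_H + Q_C/T_C = 0.8389 kJ/K (> 0, since η = 0.495 < η_Carnot = 0.845).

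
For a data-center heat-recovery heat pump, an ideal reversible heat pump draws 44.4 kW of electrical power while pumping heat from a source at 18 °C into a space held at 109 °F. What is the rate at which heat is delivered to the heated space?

Q̇_H ≈ 566 kW

T_H = 109 °F → (109 − 32) × 5/9 = 42.78 °C = 315.93 K.
T_C = 18 °C → 18 + 273.15 = 291.15 K.
COP_HP = T_H/(T_H − T_C) = 315.93/24.78 = 12.7504.
Q_H = COP_HP · W = 12.7504 × 44.4 = 566 kW.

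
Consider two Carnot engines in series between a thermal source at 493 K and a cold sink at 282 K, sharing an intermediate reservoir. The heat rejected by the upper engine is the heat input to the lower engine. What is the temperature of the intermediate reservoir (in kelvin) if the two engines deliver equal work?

T_m ≈ 388 K

For reversible stages Q_m = Q_H·(T_m/T_H). Setting W₁ = Q_H(1 − T_m/T_H) equal to W₂ = Q_m(1 − T_C/T_m) = Q_H·(T_m − T_C)/T_H gives T_H − T_m = T_m − T_C, so T_m = (T_H + T_C)/2 = (493.00 + 282.00)/2 = 388 K.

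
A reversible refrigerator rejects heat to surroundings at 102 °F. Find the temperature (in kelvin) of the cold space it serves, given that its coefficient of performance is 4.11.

T_C ≈ 251 K

T_H = 102 °F → (102 − 32) × 5/9 = 38.89 °C = 312.04 K.
COP_R = T_C/(T_H − T_C) ⇒ T_C = T_H·COP_R/(1 + COP_R) = 312.04 × 4.11/(1 + 4.11) = 251 K.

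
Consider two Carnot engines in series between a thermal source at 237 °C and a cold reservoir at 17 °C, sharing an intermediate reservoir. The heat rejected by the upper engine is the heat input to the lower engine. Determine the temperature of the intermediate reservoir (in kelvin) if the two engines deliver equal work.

T_m ≈ 400 K

T_H = 237 °C → 237 + 273.15 = 510.15 K.
T_C = 17 °C → 17 + 273.15 = 290.15 K.
For reversible stages Q_m = Q_H·(T_m/T_H). Setting W₁ = Q_H(1 − T_m/T_H) equal to W₂ = Q_m(1 − T_C/T_m) = Q_H·(T_m − T_C)/T_H gives T_H − T_m = T_m − T_C, so T_m = (T_H + T_C)/2 = (510.15 + 290.15)/2 = 400 K.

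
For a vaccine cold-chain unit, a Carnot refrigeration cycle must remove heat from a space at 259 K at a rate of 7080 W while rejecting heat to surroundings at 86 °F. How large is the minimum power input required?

T_H = 86 °F → (86 − 32) × 5/9 = 30.00 °C = 303.15 K.
The reversible coefficient of performance is COP_R = T_C/(T_H − T_C) = 259.00/44.15 = 5.8664.
W = Q_C/COP_R = 7080/5.8664 = 1210 W.

Ẇ_in ≈ 1210 W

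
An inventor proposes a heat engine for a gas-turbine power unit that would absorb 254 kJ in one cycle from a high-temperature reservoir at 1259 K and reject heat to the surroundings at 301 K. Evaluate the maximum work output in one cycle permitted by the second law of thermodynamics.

W_max ≈ 193.3 kJ

No engine can exceed the Carnot limit: η_max = 1 − T_C/T_H = 1 − 301.00/1259.00 = 0.7609.
W_max = η_max · Q_H = 0.7609 × 254 = 193.3 kJ.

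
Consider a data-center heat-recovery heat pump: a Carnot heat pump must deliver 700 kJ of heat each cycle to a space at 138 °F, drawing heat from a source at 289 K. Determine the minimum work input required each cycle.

T_H = 138 °F → (138 − 32) × 5/9 = 58.89 °C = 332.04 K.
Reversible heating COP: COP_HP = T_H/(T_H − T_C) = 332.04/43.04 = 7.7149.
W = Q_H/COP_HP = 700/7.7149 = 90.7 kJ.

W_in ≈ 90.7 kJ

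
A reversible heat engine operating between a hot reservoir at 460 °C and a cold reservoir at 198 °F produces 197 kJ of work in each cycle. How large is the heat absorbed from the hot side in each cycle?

Q_H ≈ 393 kJ

T_H = 460 °C → 460 + 273.15 = 733.15 K.
T_C = 198 °F → (198 − 32) × 5/9 = 92.22 °C = 365.37 K.
η_rev = 1 − T_C/T_H = 1 − 365.37/733.15 = 0.5016.
Q_H = W/η = 197/0.5016 = 393 kJ.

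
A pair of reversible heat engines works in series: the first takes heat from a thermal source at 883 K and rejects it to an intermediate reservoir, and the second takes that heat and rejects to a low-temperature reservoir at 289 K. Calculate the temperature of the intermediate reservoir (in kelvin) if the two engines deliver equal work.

For reversible stages Q_m = Q_H·(T_m/T_H). Setting W₁ = Q_H(1 − T_m/T_H) equal to W₂ = Q_m(1 − T_C/T_m) = Q_H·(T_m − T_C)/T_H gives T_H − T_m = T_m − T_C, so T_m = (T_H + T_C)/2 = (883.00 + 289.00)/2 = 586 K.

T_m ≈ 586 K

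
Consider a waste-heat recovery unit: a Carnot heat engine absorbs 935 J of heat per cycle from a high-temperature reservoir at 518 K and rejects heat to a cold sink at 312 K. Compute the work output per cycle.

η_rev = 1 − T_C/T_H = 1 − 312.00/518.00 = 0.3977.
W = η·Q_H = 0.3977 × 935 = 371.8 J.

W ≈ 371.8 J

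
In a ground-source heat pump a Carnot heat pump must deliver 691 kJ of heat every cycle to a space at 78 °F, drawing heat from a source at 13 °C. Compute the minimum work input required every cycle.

W_in ≈ 29.04 kJ

T_H = 78 °F → (78 − 32) × 5/9 = 25.56 °C = 298.71 K.
T_C = 13 °C → 13 + 273.15 = 286.15 K.
Reversible heating COP: COP_HP = T_H/(T_H − T_C) = 298.71/12.56 = 23.7907.
W = Q_H/COP_HP = 691/23.7907 = 29.04 kJ.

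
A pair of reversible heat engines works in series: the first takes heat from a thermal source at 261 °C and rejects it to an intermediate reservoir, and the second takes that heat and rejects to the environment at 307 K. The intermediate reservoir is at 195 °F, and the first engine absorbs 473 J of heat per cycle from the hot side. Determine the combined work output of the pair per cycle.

T_H = 261 °C → 261 + 273.15 = 534.15 K.
Two reversible stages in series are equivalent to a single Carnot engine between T_H and T_C, so η_total = 1 − T_C/T_H = 1 − 307.00/534.15 = 0.4253.
W_total = η_total · Q_H = 0.4253 × 473 = 201 J.

W_total ≈ 201 J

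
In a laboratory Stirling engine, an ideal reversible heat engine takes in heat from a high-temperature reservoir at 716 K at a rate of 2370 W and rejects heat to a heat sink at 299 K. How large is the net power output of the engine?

Ẇ ≈ 1380 W

Since the cycle is reversible, η = 1 − T_C/T_H = 1 − 299.00/716.00 = 0.5824.
W = η·Q_H = 0.5824 × 2370 = 1380 W.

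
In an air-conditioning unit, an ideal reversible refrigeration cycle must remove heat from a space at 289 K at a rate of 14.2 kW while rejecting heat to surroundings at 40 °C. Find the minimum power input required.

Ẇ_in ≈ 1.19 kW

T_H = 40 °C → 40 + 273.15 = 313.15 K.
For a reversible refrigerator, COP_R = T_C/(T_H − T_C) = 289.00/24.15 = 11.9669.
W = Q_C/COP_R = 14.2/11.9669 = 1.19 kW.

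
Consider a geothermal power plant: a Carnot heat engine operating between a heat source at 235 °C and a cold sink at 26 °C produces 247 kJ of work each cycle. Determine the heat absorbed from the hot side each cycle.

T_H = 235 °C → 235 + 273.15 = 508.15 K.
T_C = 26 °C → 26 + 273.15 = 299.15 K.
For a reversible engine, η = 1 − T_C/T_H = 1 − 299.15/508.15 = 0.4113.
Q_H = W/η = 247/0.4113 = 601 kJ.

Q_H ≈ 601 kJ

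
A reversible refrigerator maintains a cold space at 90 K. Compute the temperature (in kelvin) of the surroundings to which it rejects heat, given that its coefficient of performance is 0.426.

COP_R = T_C/(T_H − T_C) ⇒ T_H = T_C·(1 + 1/COP_R) = 90.00 × (1 + 1/0.426) = 301 K.

T_H ≈ 301 K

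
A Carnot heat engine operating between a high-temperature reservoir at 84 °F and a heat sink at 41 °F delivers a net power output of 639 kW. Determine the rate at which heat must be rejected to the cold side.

T_H = 84 °F → (84 − 32) × 5/9 = 28.89 °C = 302.04 K.
T_C = 41 °F → (41 − 32) × 5/9 = 5.00 °C = 278.15 K.
For a reversible engine, η = 1 − T_C/T_H = 1 − 278.15/302.04 = 0.0791.
Since Q_C/Q_H = T_C/T_H and Q_H = W/η, Q_C = W·T_C/(T_H − T_C) = 639 × 278.15/23.89 = 7440 kW.

Q̇_C ≈ 7440 kW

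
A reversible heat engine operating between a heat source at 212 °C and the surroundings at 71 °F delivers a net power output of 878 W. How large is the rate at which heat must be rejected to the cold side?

Q̇_C ≈ 1360 W

T_H = 212 °C → 212 + 273.15 = 485.15 K.
T_C = 71 °F → (71 − 32) × 5/9 = 21.67 °C = 294.82 K.
Carnot efficiency: η = 1 − T_C/T_H = 1 − 294.82/485.15 = 0.3923.
Since Q_C/Q_H = T_C/T_H and Q_H = W/η, Q_C = W·T_C/(T_H − T_C) = 878 × 294.82/190.33 = 1360 W.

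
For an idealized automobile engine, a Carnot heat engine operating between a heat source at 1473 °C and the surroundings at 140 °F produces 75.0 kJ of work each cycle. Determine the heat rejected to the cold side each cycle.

Q_C ≈ 17.7 kJ

T_H = 1473 °C → 1473 + 273.15 = 1746.15 K.
T_C = 140 °F → (140 − 32) × 5/9 = 60.00 °C = 333.15 K.
Carnot efficiency: η = 1 − T_C/T_H = 1 − 333.15/1746.15 = 0.8092.
Since Q_C/Q_H = T_C/T_H and Q_H = W/η, Q_C = W·T_C/(T_H − T_C) = 75.0 × 333.15/1413.00 = 17.7 kJ.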